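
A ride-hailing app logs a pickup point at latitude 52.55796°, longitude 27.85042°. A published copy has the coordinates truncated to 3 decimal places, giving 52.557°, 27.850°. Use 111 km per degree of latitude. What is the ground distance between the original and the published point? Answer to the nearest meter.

110 meters

The latitude changed by +0.00096° and the longitude by +0.00042°.
North–south shift: 0.00096 × 111000 = 106.56 m.
East–west at this latitude: 0.00042° × 111000 × cos 52.557° ≈ 0.00042 × 67484.9 = 28.3436 m.
Combined displacement = (106.56² + 28.3436²)^½ ≈ 110.265 m.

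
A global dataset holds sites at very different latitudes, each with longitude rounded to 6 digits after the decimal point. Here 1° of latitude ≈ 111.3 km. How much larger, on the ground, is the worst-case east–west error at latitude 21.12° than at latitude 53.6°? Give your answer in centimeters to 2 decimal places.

Rounding to 6 decimal places leaves the longitude within ±5e-07° of the true value.
Error at 21.12° = 5e-07° × 111300 × cos 21.12° ≈ 0.05565 × 0.9328 = 0.051912 m.
Error at 53.6° = 5e-07° × 111300 × cos 53.6° ≈ 0.05565 × 0.5934 = 0.033024 m.
Difference: 0.051912 − 0.033024 = 0.018888 m.
That is 0.0188881 m = 1.8888 cm.

1.89 centimeters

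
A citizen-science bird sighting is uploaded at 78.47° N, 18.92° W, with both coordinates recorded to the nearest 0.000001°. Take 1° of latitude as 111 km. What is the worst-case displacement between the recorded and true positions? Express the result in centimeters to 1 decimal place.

Rounding to 6 decimal places leaves each coordinate within ±5e-07° of the true value.
N–S: 5e-07° × 111000 m/° = 0.0555 m.
East–west component at 78.47°: 5e-07° × 111000 × cos 78.47° ≈ 5e-07 × 22186.8 ≈ 0.0110934 m.
Combining orthogonally: (0.0555² + 0.0110934²)^½ ≈ 0.0565978 m.
That is 0.0565978 m = 5.6598 cm.

5.7 centimeters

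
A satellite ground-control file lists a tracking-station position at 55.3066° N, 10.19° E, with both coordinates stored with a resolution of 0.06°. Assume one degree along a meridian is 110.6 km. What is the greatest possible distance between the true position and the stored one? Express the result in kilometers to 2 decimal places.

With a 0.06° grid the true value lies within half a step, ±0.06°/2 = ±0.03°, of the stored one.
Latitude error → 0.03 × 110600 = 3318 m along the meridian.
E–W at 55.3066°: 0.03° × 110600 × cos 55.3066° = 0.03 × 110600 × 0.5692 ≈ 1888.56 m.
Combining orthogonally: (3318² + 1888.56²)^½ ≈ 3817.82 m.
That is 3817.82 m = 3.8178 km.

3.82 kilometers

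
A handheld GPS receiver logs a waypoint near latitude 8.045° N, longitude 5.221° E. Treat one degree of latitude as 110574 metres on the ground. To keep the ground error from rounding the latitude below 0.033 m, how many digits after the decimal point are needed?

7

One degree of latitude covers 110574 m.
With N decimal places the half-ulp bound is 0.5·10⁻ᴺ°, or 0.5·10⁻ᴺ × 110574 m on the ground.
Setting 55287 × 10⁻ᴺ ≤ 0.033 gives 10ᴺ ≥ 1.675e+06, i.e. N ≥ 6.22.
N = 6 would give 0.0553 m (too coarse); N = 7 gives 0.00553 m ≤ 0.033 m.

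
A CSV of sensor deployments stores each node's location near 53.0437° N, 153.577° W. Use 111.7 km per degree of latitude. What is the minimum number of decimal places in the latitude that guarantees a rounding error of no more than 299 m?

One degree of latitude covers 111700 m.
With N decimal places the half-ulp bound is 0.5·10⁻ᴺ°, or 0.5·10⁻ᴺ × 111700 m on the ground.
Setting 55850 × 10⁻ᴺ ≤ 299 gives 10ᴺ ≥ 186.8, i.e. N ≥ 2.27.
At 2 places the error can reach 558 m, but 3 places keeps it to 55.9 m.

3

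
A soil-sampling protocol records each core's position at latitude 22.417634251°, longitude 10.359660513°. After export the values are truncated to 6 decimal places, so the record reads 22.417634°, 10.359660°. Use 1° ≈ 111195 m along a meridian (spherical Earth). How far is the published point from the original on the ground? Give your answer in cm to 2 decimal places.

The latitude changed by +0.000000251° and the longitude by +0.000000513°.
N–S: 0.000000251° × 111195 m/° = 0.0279099 m.
East–west at this latitude: 0.000000513° × 111195 × cos 22.4176° ≈ 0.000000513 × 102792 = 0.0527322 m.
Distance: √(0.0279099² + 0.0527322²) ≈ 0.0596628 m.
That is 0.0596628 m = 5.9663 cm.

5.97 cm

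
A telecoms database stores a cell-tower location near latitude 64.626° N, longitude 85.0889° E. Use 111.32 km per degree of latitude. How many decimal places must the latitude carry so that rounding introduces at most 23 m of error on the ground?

4

One degree of latitude covers 111320 m.
Rounding to N decimal places gives at most 0.5 × 10⁻ᴺ degrees of error, i.e. 0.5 × 10⁻ᴺ × 111320 m.
Need 0.5 × 111320 × 10⁻ᴺ ≤ 23 → 10⁻ᴺ ≤ 4.132e-04, so N ≥ 3.38.
At 3 places the error can reach 55.7 m, but 4 places keeps it to 5.57 m.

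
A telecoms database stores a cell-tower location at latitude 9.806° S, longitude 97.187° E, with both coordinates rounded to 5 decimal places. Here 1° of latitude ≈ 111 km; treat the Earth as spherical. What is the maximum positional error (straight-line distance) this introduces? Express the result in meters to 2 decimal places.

Rounding to 5 decimal places leaves each coordinate within ±5e-06° of the true value.
North–south component: 5e-06° × 111000 = 0.555 m.
East–west component at 9.806°: 5e-06° × 111000 × cos 9.806° ≈ 5e-06 × 109378 ≈ 0.546891 m.
The two errors are perpendicular, so the maximum displacement is √(0.555² + 0.546891²) ≈ 0.779176 m.

0.78 meters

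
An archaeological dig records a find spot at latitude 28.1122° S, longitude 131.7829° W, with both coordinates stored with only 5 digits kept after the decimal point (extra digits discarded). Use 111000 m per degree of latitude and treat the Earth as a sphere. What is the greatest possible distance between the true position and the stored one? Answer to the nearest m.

1 m

Truncating at 5 decimal places can drop up to a full unit in the last place, so each coordinate may be off by as much as 1e-05°.
North–south component: 1e-05° × 111000 = 1.11 m.
East–west component at 28.1122°: 1e-05° × 111000 × cos 28.1122° ≈ 1e-05 × 97904.9 ≈ 0.979049 m.
Worst case both components are at the extreme and orthogonal: √(1.11² + 0.979049²) ≈ 1.48008 m.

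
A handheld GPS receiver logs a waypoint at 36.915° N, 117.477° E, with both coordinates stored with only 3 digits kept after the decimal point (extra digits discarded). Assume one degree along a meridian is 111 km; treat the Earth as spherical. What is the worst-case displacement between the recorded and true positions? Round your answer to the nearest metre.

Truncating at 3 decimal places can drop up to a full unit in the last place, so each coordinate may be off by as much as 0.001°.
N–S: 0.001° × 111000 m/° = 111 m.
East–west component at 36.915°: 0.001° × 111000 × cos 36.915° ≈ 0.001 × 88747.5 ≈ 88.7475 m.
Combining orthogonally: (111² + 88.7475²)^½ ≈ 142.117 m.

142 metres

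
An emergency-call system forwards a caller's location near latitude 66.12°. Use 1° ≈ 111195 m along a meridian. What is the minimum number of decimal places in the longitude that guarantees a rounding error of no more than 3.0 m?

4

At 66.12° one degree of longitude covers 111195 × cos 66.12° ≈ 111195 × 0.4048 ≈ 45014.2 m.
N decimal places → at most half a unit in the last place, 0.5 × 10⁻ᴺ° = 45014.2/2 × 10⁻ᴺ m.
Need 0.5 × 45014.2 × 10⁻ᴺ ≤ 3.0 → 10⁻ᴺ ≤ 1.333e-04, so N ≥ 3.88.
So 4 decimal places suffice (2.25 m); 3 would allow up to 22.5 m.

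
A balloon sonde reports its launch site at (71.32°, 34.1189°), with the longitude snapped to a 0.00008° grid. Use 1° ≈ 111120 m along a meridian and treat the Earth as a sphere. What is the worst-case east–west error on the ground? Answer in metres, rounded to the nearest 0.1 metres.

With a 0.00008° grid the true value lies within half a step, ±0.00008°/2 = ±4e-05°, of the stored one.
One degree of longitude at 71.32° is 111120 × cos 71.32° ≈ 111120 × 0.3203 = 35589.8 m.
Maximum E–W displacement: 4e-05 × 35589.8 = 1.42359 m.

1.4 metres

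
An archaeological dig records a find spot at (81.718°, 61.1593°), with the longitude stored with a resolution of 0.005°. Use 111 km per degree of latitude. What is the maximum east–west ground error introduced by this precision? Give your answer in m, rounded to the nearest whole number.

With a 0.005° grid the true value lies within half a step, ±0.005°/2 = ±0.0025°, of the stored one.
One degree of longitude at 81.718° is 111000 × cos 81.718° ≈ 111000 × 0.1440 = 15989 m.
Maximum E–W displacement: 0.0025 × 15989 = 39.9726 m.

40 m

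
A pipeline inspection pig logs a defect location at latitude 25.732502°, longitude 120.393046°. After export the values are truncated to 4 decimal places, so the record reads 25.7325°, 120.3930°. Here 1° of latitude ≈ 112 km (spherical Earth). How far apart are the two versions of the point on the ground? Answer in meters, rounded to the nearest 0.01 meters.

Δlat = 25.732502 − 25.7325 = +0.000002°; Δlon = 120.393046 − 120.3930 = +0.000046°.
North–south shift: 0.000002 × 112000 = 0.224 m.
East–west at this latitude: 0.000046° × 112000 × cos 25.7325° ≈ 0.000046 × 100893 = 4.64108 m.
Distance: √(0.224² + 4.64108²) ≈ 4.64648 m.

4.65 meters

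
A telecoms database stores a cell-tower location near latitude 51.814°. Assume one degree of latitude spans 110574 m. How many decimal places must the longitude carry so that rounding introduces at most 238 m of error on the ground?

3 decimal places

At 51.814° one degree of longitude covers 110574 × cos 51.814° ≈ 110574 × 0.6182 ≈ 68358.7 m.
Rounding to N decimal places gives at most 0.5 × 10⁻ᴺ degrees of error, i.e. 0.5 × 10⁻ᴺ × 68358.7 m.
Setting 34179.3 × 10⁻ᴺ ≤ 238 gives 10ᴺ ≥ 143.6, i.e. N ≥ 2.16.
At 2 places the error can reach 342 m, but 3 places keeps it to 34.2 m.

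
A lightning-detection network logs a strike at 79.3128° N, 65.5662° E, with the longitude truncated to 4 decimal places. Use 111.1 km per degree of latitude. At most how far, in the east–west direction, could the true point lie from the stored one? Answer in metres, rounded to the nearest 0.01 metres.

Truncating at 4 decimal places can drop up to a full unit in the last place, so the longitude may be off by as much as 0.0001°.
One degree of longitude at 79.3128° is 111100 × cos 79.3128° ≈ 111100 × 0.1854 = 20603.2 m.
East–west error: 0.0001° × 20603.2 m/° ≈ 2.06032 m.

2.06 metres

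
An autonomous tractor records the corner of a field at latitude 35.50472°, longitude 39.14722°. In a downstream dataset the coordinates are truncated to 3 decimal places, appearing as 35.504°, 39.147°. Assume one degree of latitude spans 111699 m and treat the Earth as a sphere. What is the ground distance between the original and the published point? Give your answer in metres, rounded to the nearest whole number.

83 metres

Δlat = 35.50472 − 35.504 = +0.00072°; Δlon = 39.14722 − 39.147 = +0.00022°.
N–S: 0.00072° × 111699 m/° = 80.4233 m.
E–W at 35.504°: 0.00022° × 111699 × cos 35.504° = 0.00022 × 111699 × 0.8141 ≈ 20.0049 m.
Hypotenuse of the two orthogonal shifts: √(80.4233² + 20.0049²) = 82.874 m.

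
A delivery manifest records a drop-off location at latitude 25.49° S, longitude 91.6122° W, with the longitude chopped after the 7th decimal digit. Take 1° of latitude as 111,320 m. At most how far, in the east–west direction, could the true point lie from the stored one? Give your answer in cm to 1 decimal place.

Truncating at 7 decimal places can drop up to a full unit in the last place, so the longitude may be off by as much as 1e-07°.
Parallels shrink by cos φ, so at 25.49° a degree of longitude is 111320 × 0.9027 ≈ 100484 m.
So at most 1e-07° × 100484 ≈ 0.0100484 m east–west.
That is 0.0100484 m = 1.0048 cm.

1.0 cm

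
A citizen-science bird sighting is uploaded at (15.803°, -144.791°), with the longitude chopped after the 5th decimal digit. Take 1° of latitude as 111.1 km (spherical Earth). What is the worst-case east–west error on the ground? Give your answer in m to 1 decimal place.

1.1 m

Truncating at 5 decimal places can drop up to a full unit in the last place, so the longitude may be off by as much as 1e-05°.
At latitude 15.803° a degree of longitude spans 111100 m × cos 15.803° = 111100 × 0.9622 ≈ 106901 m.
East–west error: 1e-05° × 106901 m/° ≈ 1.06901 m.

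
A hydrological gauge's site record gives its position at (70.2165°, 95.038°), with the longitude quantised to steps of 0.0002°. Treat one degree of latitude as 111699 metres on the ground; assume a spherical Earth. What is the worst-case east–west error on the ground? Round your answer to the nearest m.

4 m

With a 0.0002° grid the true value lies within half a step, ±0.0002°/2 = ±0.0001°, of the stored one.
At latitude 70.2165° a degree of longitude spans 111699 m × cos 70.2165° = 111699 × 0.3385 ≈ 37806.4 m.
Maximum E–W displacement: 0.0001 × 37806.4 = 3.78064 m.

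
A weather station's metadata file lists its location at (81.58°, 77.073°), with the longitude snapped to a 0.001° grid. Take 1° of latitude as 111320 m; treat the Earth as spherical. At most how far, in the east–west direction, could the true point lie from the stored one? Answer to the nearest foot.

With a 0.001° grid the true value lies within half a step, ±0.001°/2 = ±0.0005°, of the stored one.
Parallels shrink by cos φ, so at 81.58° a degree of longitude is 111320 × 0.1464 ≈ 16300.4 m.
East–west error: 0.0005° × 16300.4 m/° ≈ 8.1502 m.
In feet: 8.1502 m ÷ 0.3048 ≈ 26.74 ft.

27 feet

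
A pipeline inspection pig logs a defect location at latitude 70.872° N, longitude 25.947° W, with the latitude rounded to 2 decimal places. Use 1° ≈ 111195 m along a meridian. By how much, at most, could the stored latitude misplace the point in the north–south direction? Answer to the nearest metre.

556 metres

Rounding to 2 decimal places leaves the latitude within ±0.005° of the true value.
Along the meridian that is 0.005° × 111195 m/° = 555.975 m.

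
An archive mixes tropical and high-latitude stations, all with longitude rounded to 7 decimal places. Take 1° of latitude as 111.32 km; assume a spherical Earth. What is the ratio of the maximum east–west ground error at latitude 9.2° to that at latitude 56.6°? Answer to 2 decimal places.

Rounding to 7 decimal places leaves the longitude within ±5e-08° of the true value.
At 9.2°: 5e-08° × 111320 × cos 9.2° = 5e-08 × 111320 × 0.9871 ≈ 0.0054944 m.
Error at 56.6° = 5e-08° × 111320 × cos 56.6° ≈ 0.005566 × 0.5505 = 0.003064 m.
Ratio: 0.0054944 / 0.003064 = cos 9.2° / cos 56.6° ≈ 1.7932.

1.79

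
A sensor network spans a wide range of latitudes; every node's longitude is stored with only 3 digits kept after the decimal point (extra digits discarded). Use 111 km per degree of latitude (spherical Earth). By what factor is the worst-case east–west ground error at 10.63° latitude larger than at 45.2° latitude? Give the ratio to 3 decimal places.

1.395

Truncating at 3 decimal places can drop up to a full unit in the last place, so the longitude may be off by as much as 0.001°.
Error at 10.63° = 0.001° × 111000 × cos 10.63° ≈ 111 × 0.9828 = 109.1 m.
Error at 45.2° = 0.001° × 111000 × cos 45.2° ≈ 111 × 0.7046 = 78.214 m.
Ratio: 109.1 / 78.214 = cos 10.63° / cos 45.2° ≈ 1.3948.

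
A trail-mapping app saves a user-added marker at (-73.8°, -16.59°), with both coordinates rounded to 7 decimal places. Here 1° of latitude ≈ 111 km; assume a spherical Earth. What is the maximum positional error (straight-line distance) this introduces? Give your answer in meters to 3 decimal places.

0.006 meters

Rounding to 7 decimal places leaves each coordinate within ±5e-08° of the true value.
North–south component: 5e-08° × 111000 = 0.00555 m.
East–west component at 73.8°: 5e-08° × 111000 × cos 73.8° ≈ 5e-08 × 30968 ≈ 0.0015484 m.
The two errors are perpendicular, so the maximum displacement is √(0.00555² + 0.0015484²) ≈ 0.00576195 m.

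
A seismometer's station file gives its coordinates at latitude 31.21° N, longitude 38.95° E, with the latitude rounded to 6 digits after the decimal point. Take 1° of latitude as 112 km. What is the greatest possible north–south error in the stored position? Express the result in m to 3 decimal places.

0.056 m

Rounding to 6 decimal places leaves the latitude within ±5e-07° of the true value.
Along the meridian that is 5e-07° × 112000 m/° = 0.056 m.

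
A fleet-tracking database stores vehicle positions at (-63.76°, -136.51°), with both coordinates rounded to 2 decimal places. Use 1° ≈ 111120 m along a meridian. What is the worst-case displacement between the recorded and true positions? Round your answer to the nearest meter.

607 meters

Rounding to 2 decimal places leaves each coordinate within ±0.005° of the true value.
North–south component: 0.005° × 111120 = 555.6 m.
E–W at 63.76°: 0.005° × 111120 × cos 63.76° = 0.005 × 111120 × 0.4421 ≈ 245.649 m.
The two errors are perpendicular, so the maximum displacement is √(555.6² + 245.649²) ≈ 607.482 m.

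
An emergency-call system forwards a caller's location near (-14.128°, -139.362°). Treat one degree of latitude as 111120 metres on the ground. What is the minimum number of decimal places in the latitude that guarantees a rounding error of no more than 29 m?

One degree of latitude covers 111120 m.
N decimal places → at most half a unit in the last place, 0.5 × 10⁻ᴺ° = 111120/2 × 10⁻ᴺ m.
Setting 55560 × 10⁻ᴺ ≤ 29 gives 10ᴺ ≥ 1916, i.e. N ≥ 3.28.
At 3 places the error can reach 55.6 m, but 4 places keeps it to 5.56 m.

4 decimal places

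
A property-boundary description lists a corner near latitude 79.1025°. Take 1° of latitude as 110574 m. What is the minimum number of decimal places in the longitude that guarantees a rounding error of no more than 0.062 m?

At 79.1025° one degree of longitude covers 110574 × cos 79.1025° ≈ 110574 × 0.1891 ≈ 20904.3 m.
N decimal places → at most half a unit in the last place, 0.5 × 10⁻ᴺ° = 20904.3/2 × 10⁻ᴺ m.
Need 0.5 × 20904.3 × 10⁻ᴺ ≤ 0.062 → 10⁻ᴺ ≤ 5.932e-06, so N ≥ 5.23.
N = 5 would give 0.105 m (too coarse); N = 6 gives 0.0105 m ≤ 0.062 m.

6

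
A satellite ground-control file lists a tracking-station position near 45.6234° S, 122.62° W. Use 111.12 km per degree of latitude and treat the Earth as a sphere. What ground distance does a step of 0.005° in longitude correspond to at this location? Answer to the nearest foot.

At 45.6234° a degree of longitude is 111120 × cos 45.6234° ≈ 77714.2 m, so 0.005° corresponds to 388.571 m.
Converting: 388.571 m × 3.2808 ft/m ≈ 1274.8 ft.

1275 feet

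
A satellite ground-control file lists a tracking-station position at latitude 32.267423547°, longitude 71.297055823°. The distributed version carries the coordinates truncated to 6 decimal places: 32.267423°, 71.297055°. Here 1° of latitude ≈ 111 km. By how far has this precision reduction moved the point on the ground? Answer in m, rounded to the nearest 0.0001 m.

0.0983 m

Δlat = 32.267423547 − 32.267423 = +0.000000547°; Δlon = 71.297055823 − 71.297055 = +0.000000823°.
North–south shift: 0.000000547 × 111000 = 0.060717 m.
East–west at this latitude: 0.000000823° × 111000 × cos 32.2674° ≈ 0.000000823 × 93857.8 = 0.0772449 m.
Distance: √(0.060717² + 0.0772449²) ≈ 0.0982514 m.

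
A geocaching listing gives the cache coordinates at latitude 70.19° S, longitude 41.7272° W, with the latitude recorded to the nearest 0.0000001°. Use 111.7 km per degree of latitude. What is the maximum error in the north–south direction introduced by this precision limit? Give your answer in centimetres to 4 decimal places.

0.5585 centimetres

Rounding to 7 decimal places leaves the latitude within ±5e-08° of the true value.
So the N–S error is at most 5e-08 × 111700 = 0.005585 m.
That is 0.005585 m = 0.5585 cm.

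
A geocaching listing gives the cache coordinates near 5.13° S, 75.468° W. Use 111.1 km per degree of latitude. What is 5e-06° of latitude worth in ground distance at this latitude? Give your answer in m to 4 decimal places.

Along a meridian 5e-06° is 5e-06 × 111100 = 0.5555 m.

0.5555 m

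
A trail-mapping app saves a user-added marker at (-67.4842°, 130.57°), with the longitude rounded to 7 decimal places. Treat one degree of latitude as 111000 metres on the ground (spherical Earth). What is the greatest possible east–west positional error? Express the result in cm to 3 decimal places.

Rounding to 7 decimal places leaves the longitude within ±5e-08° of the true value.
One degree of longitude at 67.4842° is 111000 × cos 67.4842° ≈ 111000 × 0.3829 = 42506.1 m.
East–west error: 5e-08° × 42506.1 m/° ≈ 0.00212531 m.
That is 0.00212531 m = 0.21253 cm.

0.213 cm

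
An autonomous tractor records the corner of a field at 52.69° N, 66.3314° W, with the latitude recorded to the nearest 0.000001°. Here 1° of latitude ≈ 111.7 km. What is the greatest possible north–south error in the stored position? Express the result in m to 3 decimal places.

0.056 m

Rounding to 6 decimal places leaves the latitude within ±5e-07° of the true value.
So the N–S error is at most 5e-07 × 111700 = 0.05585 m.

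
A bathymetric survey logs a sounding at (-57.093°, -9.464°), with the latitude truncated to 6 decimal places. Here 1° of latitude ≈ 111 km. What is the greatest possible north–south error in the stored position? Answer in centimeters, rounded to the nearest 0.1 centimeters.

11.1 centimeters

Truncating at 6 decimal places can drop up to a full unit in the last place, so the latitude may be off by as much as 1e-06°.
Along the meridian that is 1e-06° × 111000 m/° = 0.111 m.
That is 0.111 m = 11.1 cm.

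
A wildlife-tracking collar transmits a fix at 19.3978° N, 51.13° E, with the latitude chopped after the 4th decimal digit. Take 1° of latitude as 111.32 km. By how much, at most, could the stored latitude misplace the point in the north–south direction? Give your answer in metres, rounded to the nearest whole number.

Truncating at 4 decimal places can drop up to a full unit in the last place, so the latitude may be off by as much as 0.0001°.
Along the meridian that is 0.0001° × 111320 m/° = 11.132 m.

11 metres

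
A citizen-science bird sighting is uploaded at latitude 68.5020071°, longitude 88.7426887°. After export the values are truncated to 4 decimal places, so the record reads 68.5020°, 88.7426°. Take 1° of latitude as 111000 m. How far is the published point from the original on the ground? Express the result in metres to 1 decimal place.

Δlat = 68.5020071 − 68.5020 = +0.0000071°; Δlon = 88.7426887 − 88.7426 = +0.0000887°.
North–south shift: 0.0000071 × 111000 = 0.7881 m.
E–W at 68.502°: 0.0000887° × 111000 × cos 68.502° = 0.0000887 × 111000 × 0.3665 ≈ 3.60814 m.
Hypotenuse of the two orthogonal shifts: √(0.7881² + 3.60814²) = 3.69321 m.

3.7 metres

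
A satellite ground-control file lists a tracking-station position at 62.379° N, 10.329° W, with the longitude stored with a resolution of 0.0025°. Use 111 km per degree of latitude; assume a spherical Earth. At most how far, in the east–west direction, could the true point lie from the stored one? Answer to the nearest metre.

64 metres

With a 0.0025° grid the true value lies within half a step, ±0.0025°/2 = ±0.00125°, of the stored one.
At latitude 62.379° a degree of longitude spans 111000 m × cos 62.379° = 111000 × 0.4636 ≈ 51461.9 m.
East–west error: 0.00125° × 51461.9 m/° ≈ 64.3274 m.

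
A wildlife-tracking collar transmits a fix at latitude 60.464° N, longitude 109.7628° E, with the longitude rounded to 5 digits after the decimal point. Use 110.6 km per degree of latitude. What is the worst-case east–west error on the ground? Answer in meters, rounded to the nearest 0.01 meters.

Rounding to 5 decimal places leaves the longitude within ±5e-06° of the true value.
Parallels shrink by cos φ, so at 60.464° a degree of longitude is 110600 × 0.4930 ≈ 54522.5 m.
Maximum E–W displacement: 5e-06 × 54522.5 = 0.272613 m.

0.27 meters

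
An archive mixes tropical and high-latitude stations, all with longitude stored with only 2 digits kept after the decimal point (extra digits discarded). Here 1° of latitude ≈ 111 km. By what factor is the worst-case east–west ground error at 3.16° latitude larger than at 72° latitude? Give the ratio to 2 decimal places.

Truncating at 2 decimal places can drop up to a full unit in the last place, so the longitude may be off by as much as 0.01°.
Error at 3.16° = 0.01° × 111000 × cos 3.16° ≈ 1110 × 0.9985 = 1108.3 m.
Error at 72° = 0.01° × 111000 × cos 72° ≈ 1110 × 0.3090 = 343.01 m.
The ratio reduces to cos 3.16° / cos 72° = 0.9985/0.3090 ≈ 3.2311.

3.23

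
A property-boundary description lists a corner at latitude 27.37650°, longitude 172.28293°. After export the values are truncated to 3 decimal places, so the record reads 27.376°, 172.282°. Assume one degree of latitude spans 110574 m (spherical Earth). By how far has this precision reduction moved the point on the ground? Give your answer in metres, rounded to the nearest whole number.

107 metres

Δlat = 27.37650 − 27.376 = +0.00050°; Δlon = 172.28293 − 172.282 = +0.00093°.
N–S: 0.00050° × 110574 m/° = 55.287 m.
E–W at 27.376°: 0.00093° × 110574 × cos 27.376° = 0.00093 × 110574 × 0.8880 ≈ 91.3173 m.
Combined displacement = (55.287² + 91.3173²)^½ ≈ 106.75 m.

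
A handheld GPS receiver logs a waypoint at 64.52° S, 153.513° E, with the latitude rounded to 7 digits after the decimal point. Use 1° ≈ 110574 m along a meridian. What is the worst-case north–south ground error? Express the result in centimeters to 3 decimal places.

0.553 centimeters

Rounding to 7 decimal places leaves the latitude within ±5e-08° of the true value.
Along the meridian that is 5e-08° × 110574 m/° = 0.0055287 m.
That is 0.0055287 m = 0.55287 cm.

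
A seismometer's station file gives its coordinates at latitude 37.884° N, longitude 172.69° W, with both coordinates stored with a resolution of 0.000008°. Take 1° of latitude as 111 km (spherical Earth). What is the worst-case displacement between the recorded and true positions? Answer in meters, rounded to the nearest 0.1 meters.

0.6 meters

With a 0.000008° grid the true value lies within half a step, ±0.000008°/2 = ±4e-06°, of the stored one.
Latitude error → 4e-06 × 111000 = 0.444 m along the meridian.
Longitude error → 4e-06 × 111000 × cos 37.884° = 4e-06 × 111000 × 0.7893 ≈ 0.350429 m.
Combining orthogonally: (0.444² + 0.350429²)^½ ≈ 0.56563 m.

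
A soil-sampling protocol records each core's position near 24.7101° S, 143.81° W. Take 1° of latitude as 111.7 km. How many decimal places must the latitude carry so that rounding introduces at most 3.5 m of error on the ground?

One degree of latitude covers 111700 m.
N decimal places → at most half a unit in the last place, 0.5 × 10⁻ᴺ° = 111700/2 × 10⁻ᴺ m.
Need 0.5 × 111700 × 10⁻ᴺ ≤ 3.5 → 10⁻ᴺ ≤ 6.267e-05, so N ≥ 4.20.
N = 4 would give 5.58 m (too coarse); N = 5 gives 0.558 m ≤ 3.5 m.

5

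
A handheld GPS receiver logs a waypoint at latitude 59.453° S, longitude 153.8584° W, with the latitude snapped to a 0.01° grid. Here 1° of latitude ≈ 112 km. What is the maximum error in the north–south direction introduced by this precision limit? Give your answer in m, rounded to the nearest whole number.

With a 0.01° grid the true value lies within half a step, ±0.01°/2 = ±0.005°, of the stored one.
North–south distance: 0.005° × 112000 m/° = 560 m.

560 m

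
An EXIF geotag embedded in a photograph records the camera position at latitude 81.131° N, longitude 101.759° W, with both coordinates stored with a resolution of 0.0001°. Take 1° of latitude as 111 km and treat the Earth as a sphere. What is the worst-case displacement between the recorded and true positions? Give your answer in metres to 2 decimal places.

5.62 metres

With a 0.0001° grid the true value lies within half a step, ±0.0001°/2 = ±5e-05°, of the stored one.
N–S: 5e-05° × 111000 m/° = 5.55 m.
E–W at 81.131°: 5e-05° × 111000 × cos 81.131° = 5e-05 × 111000 × 0.1542 ≈ 0.855676 m.
Worst case both components are at the extreme and orthogonal: √(5.55² + 0.855676²) ≈ 5.61557 m.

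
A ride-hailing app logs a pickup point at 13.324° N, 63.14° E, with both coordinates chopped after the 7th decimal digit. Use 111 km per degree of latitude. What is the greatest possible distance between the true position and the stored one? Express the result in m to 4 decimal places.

0.0155 m

Truncating at 7 decimal places can drop up to a full unit in the last place, so each coordinate may be off by as much as 1e-07°.
North–south component: 1e-07° × 111000 = 0.0111 m.
E–W at 13.324°: 1e-07° × 111000 × cos 13.324° = 1e-07 × 111000 × 0.9731 ≈ 0.0108012 m.
The two errors are perpendicular, so the maximum displacement is √(0.0111² + 0.0108012²) ≈ 0.0154879 m.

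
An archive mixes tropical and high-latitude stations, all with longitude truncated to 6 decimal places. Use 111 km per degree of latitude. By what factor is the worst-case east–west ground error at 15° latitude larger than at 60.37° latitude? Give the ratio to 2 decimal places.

Truncating at 6 decimal places can drop up to a full unit in the last place, so the longitude may be off by as much as 1e-06°.
At 15°: 1e-06° × 111000 × cos 15° = 1e-06 × 111000 × 0.9659 ≈ 0.10722 m.
Error at 60.37° = 1e-06° × 111000 × cos 60.37° ≈ 0.111 × 0.4944 = 0.054878 m.
Ratio: 0.10722 / 0.054878 = cos 15° / cos 60.37° ≈ 1.9537.

1.95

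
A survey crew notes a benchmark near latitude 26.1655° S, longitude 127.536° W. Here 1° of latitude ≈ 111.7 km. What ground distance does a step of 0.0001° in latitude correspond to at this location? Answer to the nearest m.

11 m

0.0001° × 111700 m/° = 11.17 m.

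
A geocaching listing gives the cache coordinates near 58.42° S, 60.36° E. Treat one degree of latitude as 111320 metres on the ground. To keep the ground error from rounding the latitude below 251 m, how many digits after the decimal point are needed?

One degree of latitude covers 111320 m.
N decimal places → at most half a unit in the last place, 0.5 × 10⁻ᴺ° = 111320/2 × 10⁻ᴺ m.
Setting 55660 × 10⁻ᴺ ≤ 251 gives 10ᴺ ≥ 221.8, i.e. N ≥ 2.35.
So 3 decimal places suffice (55.7 m); 2 would allow up to 557 m.

3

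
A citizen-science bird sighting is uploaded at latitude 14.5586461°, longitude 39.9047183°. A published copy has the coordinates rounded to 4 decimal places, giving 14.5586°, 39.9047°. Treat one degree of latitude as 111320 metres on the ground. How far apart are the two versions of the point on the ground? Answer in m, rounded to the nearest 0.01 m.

5.50 m

Δlat = 14.5586461 − 14.5586 = +0.0000461°; Δlon = 39.9047183 − 39.9047 = +0.0000183°.
North–south shift: 0.0000461 × 111320 = 5.13185 m.
East–west at this latitude: 0.0000183° × 111320 × cos 14.5586° ≈ 0.0000183 × 107746 = 1.97175 m.
Hypotenuse of the two orthogonal shifts: √(5.13185² + 1.97175²) = 5.49761 m.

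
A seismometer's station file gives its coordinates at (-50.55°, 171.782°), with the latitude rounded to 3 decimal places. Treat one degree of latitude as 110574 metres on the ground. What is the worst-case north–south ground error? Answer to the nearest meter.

55 meters

Rounding to 3 decimal places leaves the latitude within ±0.0005° of the true value.
So the N–S error is at most 0.0005 × 110574 = 55.287 m.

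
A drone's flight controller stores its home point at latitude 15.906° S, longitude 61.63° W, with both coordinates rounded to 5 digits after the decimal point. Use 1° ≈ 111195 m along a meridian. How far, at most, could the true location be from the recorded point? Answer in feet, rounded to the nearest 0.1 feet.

Rounding to 5 decimal places leaves each coordinate within ±5e-06° of the true value.
North–south component: 5e-06° × 111195 = 0.555975 m.
E–W at 15.906°: 5e-06° × 111195 × cos 15.906° = 5e-06 × 111195 × 0.9617 ≈ 0.534688 m.
Combining orthogonally: (0.555975² + 0.534688²)^½ ≈ 0.771362 m.
Converting: 0.771362 m × 3.2808 ft/m ≈ 2.5307 ft.

2.5 feet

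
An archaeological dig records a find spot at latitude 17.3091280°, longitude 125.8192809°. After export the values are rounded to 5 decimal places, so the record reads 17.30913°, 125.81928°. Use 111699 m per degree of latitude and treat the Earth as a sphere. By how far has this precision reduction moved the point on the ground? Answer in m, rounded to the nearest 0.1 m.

Δlat = 17.3091280 − 17.30913 = -0.0000020°; Δlon = 125.8192809 − 125.81928 = +0.0000009°.
N–S: -0.0000020° × 111699 m/° = -0.223398 m.
E–W at 17.3091°: 0.0000009° × 111699 × cos 17.3091° = 0.0000009 × 111699 × 0.9547 ≈ 0.0959765 m.
Hypotenuse of the two orthogonal shifts: √(0.223398² + 0.0959765²) = 0.243142 m.

0.2 m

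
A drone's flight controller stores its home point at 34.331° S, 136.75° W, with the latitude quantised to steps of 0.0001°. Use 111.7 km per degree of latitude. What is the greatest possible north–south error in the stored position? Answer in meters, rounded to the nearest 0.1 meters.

With a 0.0001° grid the true value lies within half a step, ±0.0001°/2 = ±5e-05°, of the stored one.
North–south distance: 5e-05° × 111700 m/° = 5.585 m.

5.6 meters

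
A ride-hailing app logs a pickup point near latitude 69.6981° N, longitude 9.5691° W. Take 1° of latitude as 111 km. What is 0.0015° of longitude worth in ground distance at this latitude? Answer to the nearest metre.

58 metres

One degree of longitude here spans 111000 × cos 69.6981° = 111000 × 0.3470 ≈ 38513.3 m; 0.0015° of that is 57.77 m.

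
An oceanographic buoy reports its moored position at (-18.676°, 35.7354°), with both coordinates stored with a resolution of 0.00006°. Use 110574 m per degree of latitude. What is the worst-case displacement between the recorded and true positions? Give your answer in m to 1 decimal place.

With a 0.00006° grid the true value lies within half a step, ±0.00006°/2 = ±3e-05°, of the stored one.
N–S: 3e-05° × 110574 m/° = 3.31722 m.
East–west component at 18.676°: 3e-05° × 110574 × cos 18.676° ≈ 3e-05 × 104752 ≈ 3.14255 m.
Combining orthogonally: (3.31722² + 3.14255²)^½ ≈ 4.56942 m.

4.6 m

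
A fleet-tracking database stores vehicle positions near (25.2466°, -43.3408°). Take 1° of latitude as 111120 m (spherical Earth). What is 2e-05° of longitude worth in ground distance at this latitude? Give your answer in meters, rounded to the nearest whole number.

2 meters

2e-05° of longitude at 25.2466° is 2e-05 × 111120 × cos 25.2466° ≈ 2e-05 × 100506 = 2.01012 m.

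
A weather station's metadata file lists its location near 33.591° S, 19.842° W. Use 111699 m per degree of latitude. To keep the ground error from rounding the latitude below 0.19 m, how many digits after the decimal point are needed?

6 decimal places

One degree of latitude covers 111699 m.
N decimal places → at most half a unit in the last place, 0.5 × 10⁻ᴺ° = 111699/2 × 10⁻ᴺ m.
Setting 55849.5 × 10⁻ᴺ ≤ 0.19 gives 10ᴺ ≥ 2.939e+05, i.e. N ≥ 5.47.
N = 5 would give 0.558 m (too coarse); N = 6 gives 0.0558 m ≤ 0.19 m.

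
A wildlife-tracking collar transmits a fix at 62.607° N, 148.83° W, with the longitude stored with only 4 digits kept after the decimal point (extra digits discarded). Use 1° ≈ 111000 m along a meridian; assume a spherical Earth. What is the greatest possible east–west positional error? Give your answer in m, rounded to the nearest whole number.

5 m

Truncating at 4 decimal places can drop up to a full unit in the last place, so the longitude may be off by as much as 0.0001°.
One degree of longitude at 62.607° is 111000 × cos 62.607° ≈ 111000 × 0.4601 = 51070.1 m.
Maximum E–W displacement: 0.0001 × 51070.1 = 5.10701 m.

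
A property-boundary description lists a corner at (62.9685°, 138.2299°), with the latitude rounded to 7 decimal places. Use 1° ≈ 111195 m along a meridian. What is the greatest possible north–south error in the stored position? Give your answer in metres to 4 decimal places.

0.0056 metres

Rounding to 7 decimal places leaves the latitude within ±5e-08° of the true value.
Along the meridian that is 5e-08° × 111195 m/° = 0.00555975 m.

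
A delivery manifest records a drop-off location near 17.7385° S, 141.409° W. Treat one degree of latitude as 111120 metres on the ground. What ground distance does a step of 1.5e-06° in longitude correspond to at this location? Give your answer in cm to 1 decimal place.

15.9 cm

1.5e-06° of longitude at 17.7385° is 1.5e-06 × 111120 × cos 17.7385° ≈ 1.5e-06 × 105837 = 0.158756 m.
That is 0.158756 m = 15.876 cm.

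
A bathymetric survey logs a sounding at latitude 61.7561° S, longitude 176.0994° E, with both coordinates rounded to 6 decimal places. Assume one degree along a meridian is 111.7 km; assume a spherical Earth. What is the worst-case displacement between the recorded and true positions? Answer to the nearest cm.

Rounding to 6 decimal places leaves each coordinate within ±5e-07° of the true value.
Latitude error → 5e-07 × 111700 = 0.05585 m along the meridian.
East–west component at 61.7561°: 5e-07° × 111700 × cos 61.7561° ≈ 5e-07 × 52859.3 ≈ 0.0264297 m.
The two errors are perpendicular, so the maximum displacement is √(0.05585² + 0.0264297²) ≈ 0.0617879 m.
That is 0.0617879 m = 6.1788 cm.

6 cm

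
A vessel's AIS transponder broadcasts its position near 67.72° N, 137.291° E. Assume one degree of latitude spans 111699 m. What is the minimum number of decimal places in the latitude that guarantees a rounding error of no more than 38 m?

4

One degree of latitude covers 111699 m.
N decimal places → at most half a unit in the last place, 0.5 × 10⁻ᴺ° = 111699/2 × 10⁻ᴺ m.
Setting 55849.5 × 10⁻ᴺ ≤ 38 gives 10ᴺ ≥ 1470, i.e. N ≥ 3.17.
N = 3 would give 55.8 m (too coarse); N = 4 gives 5.58 m ≤ 38 m.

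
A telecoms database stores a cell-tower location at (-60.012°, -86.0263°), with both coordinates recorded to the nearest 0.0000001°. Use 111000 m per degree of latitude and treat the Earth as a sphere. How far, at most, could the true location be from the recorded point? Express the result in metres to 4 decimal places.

0.0062 metres

Rounding to 7 decimal places leaves each coordinate within ±5e-08° of the true value.
North–south component: 5e-08° × 111000 = 0.00555 m.
Longitude error → 5e-08 × 111000 × cos 60.012° = 5e-08 × 111000 × 0.4998 ≈ 0.00277399 m.
Combining orthogonally: (0.00555² + 0.00277399²)^½ ≈ 0.00620464 m.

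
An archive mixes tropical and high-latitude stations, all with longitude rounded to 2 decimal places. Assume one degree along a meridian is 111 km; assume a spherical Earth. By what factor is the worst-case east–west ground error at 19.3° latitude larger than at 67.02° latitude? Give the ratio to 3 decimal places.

Rounding to 2 decimal places leaves the longitude within ±0.005° of the true value.
At 19.3°: 0.005° × 111000 × cos 19.3° = 0.005 × 111000 × 0.9438 ≈ 523.81 m.
At 67.02°: 0.005° × 111000 × cos 67.02° = 0.005 × 111000 × 0.3904 ≈ 216.68 m.
The ratio reduces to cos 19.3° / cos 67.02° = 0.9438/0.3904 ≈ 2.4175.

2.417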